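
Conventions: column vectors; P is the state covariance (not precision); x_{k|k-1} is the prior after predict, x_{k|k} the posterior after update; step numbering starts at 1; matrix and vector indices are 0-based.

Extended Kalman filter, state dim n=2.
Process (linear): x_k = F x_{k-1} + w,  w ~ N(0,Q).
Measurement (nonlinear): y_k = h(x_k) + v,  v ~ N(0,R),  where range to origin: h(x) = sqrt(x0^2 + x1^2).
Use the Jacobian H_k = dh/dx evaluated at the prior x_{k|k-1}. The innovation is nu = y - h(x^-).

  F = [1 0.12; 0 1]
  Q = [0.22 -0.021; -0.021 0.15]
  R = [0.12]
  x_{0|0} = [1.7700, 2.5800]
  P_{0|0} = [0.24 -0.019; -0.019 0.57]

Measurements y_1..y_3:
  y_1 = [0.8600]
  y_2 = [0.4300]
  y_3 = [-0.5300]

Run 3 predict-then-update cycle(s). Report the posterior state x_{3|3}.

step 1: x^-=[2.0796, 2.5800]  P^-=[0.4636 0.0284; 0.0284 0.7200]  H_jac=[0.6276 0.7786]  S=[0.7668]  K=[0.4083; 0.7543]  nu=[-2.4538]  x^+=[1.0777, 0.7291]  P^+=[0.3358 -0.2078; -0.2078 0.2837]
step 2: x^-=[1.1652, 0.7291]  P^-=[0.5100 -0.1947; -0.1947 0.4337]  H_jac=[0.8477 0.5304]  S=[0.4335]  K=[0.7592; 0.1500]  nu=[-0.9445]  x^+=[0.4481, 0.5875]  P^+=[0.2602 -0.2441; -0.2441 0.4240]
step 3: x^-=[0.5186, 0.5875]  P^-=[0.4277 -0.2142; -0.2142 0.5740]  H_jac=[0.6618 0.7497]  S=[0.4174]  K=[0.2935; 0.6913]  nu=[-1.3136]  x^+=[0.1331, -0.3207]  P^+=[0.3918 -0.2989; -0.2989 0.3745]

x_post = [0.1331, -0.3207]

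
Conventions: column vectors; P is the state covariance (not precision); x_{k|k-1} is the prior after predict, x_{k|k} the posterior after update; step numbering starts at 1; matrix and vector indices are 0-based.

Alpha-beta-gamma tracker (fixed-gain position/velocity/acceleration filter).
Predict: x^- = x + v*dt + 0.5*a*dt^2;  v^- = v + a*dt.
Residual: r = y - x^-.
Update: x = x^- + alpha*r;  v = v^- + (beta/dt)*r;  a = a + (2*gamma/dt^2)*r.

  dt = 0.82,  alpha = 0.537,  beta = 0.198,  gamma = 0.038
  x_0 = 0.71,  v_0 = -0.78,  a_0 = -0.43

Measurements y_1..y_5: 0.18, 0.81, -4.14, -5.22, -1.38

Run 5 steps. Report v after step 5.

v_post = -1.7368

step 1: x_pred=-0.0742  r=0.2542  x^+=0.0623  v^+=-1.0712  a^+=-0.4013
step 2: x_pred=-0.9510  r=1.7610  x^+=-0.0053  v^+=-0.9751  a^+=-0.2022
step 3: x_pred=-0.8729  r=-3.2671  x^+=-2.6273  v^+=-1.9298  a^+=-0.5715
step 4: x_pred=-4.4019  r=-0.8181  x^+=-4.8412  v^+=-2.5960  a^+=-0.6640
step 5: x_pred=-7.1931  r=5.8131  x^+=-4.0715  v^+=-1.7368  a^+=-0.0069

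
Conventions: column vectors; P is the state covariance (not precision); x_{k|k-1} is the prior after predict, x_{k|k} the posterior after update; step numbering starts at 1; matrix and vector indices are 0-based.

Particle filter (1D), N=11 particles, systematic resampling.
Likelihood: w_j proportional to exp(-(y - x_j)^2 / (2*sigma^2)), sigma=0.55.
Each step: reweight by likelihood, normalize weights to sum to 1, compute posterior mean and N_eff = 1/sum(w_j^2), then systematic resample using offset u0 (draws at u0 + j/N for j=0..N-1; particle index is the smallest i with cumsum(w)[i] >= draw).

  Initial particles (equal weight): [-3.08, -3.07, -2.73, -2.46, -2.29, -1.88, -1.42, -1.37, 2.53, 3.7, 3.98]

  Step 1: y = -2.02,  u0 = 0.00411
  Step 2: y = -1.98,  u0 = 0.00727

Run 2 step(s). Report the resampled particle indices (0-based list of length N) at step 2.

resampled_idx = [0, 2, 3, 4, 5, 5, 6, 7, 8, 8, 9]

step 1: w=[0.0356, 0.0369, 0.0992, 0.1657, 0.2023, 0.2209, 0.1259, 0.1135, 0.0000, 0.0000, 0.0000]  mean=-2.1142  Neff=6.3138  idx=[0, 2, 3, 3, 4, 4, 5, 5, 5, 6, 7]
step 2: w=[0.0176, 0.0513, 0.0889, 0.0889, 0.1109, 0.1109, 0.1279, 0.1279, 0.1279, 0.0774, 0.0703]  mean=-2.0673  Neff=9.6735  idx=[0, 2, 3, 4, 5, 5, 6, 7, 8, 8, 9]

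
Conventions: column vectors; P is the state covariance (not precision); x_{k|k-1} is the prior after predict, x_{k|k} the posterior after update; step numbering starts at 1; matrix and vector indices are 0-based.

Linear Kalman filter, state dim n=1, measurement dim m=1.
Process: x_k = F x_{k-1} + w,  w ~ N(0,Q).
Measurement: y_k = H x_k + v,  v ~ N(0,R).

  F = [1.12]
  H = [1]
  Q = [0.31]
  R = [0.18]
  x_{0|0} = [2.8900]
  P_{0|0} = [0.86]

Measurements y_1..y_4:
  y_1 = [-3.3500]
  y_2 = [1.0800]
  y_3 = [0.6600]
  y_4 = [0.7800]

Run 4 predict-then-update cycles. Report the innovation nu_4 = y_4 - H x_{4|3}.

innov = [0.2296]

step 1: x^-=[3.2368]  P^-=[1.3888]  S=[1.5688]  K=[0.8853]  nu=[-6.5868]  x^+=[-2.5942]  P^+=[0.1593]
step 2: x^-=[-2.9055]  P^-=[0.5099]  S=[0.6899]  K=[0.7391]  nu=[3.9855]  x^+=[0.0401]  P^+=[0.1330]
step 3: x^-=[0.0449]  P^-=[0.4769]  S=[0.6569]  K=[0.7260]  nu=[0.6151]  x^+=[0.4915]  P^+=[0.1307]
step 4: x^-=[0.5504]  P^-=[0.4739]  S=[0.6539]  K=[0.7247]  nu=[0.2296]  x^+=[0.7168]  P^+=[0.1305]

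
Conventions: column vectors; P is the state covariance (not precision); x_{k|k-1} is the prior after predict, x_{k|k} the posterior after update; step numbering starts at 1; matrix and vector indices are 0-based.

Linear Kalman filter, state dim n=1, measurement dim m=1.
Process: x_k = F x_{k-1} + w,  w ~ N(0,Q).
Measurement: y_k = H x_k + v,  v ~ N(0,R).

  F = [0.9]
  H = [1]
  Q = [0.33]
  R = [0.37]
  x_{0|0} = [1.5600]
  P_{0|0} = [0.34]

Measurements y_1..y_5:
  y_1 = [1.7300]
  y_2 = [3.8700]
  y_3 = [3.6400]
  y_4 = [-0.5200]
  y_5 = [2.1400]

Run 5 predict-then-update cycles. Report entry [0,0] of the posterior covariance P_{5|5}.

step 1: x^-=[1.4040]  P^-=[0.6054]  S=[0.9754]  K=[0.6207]  nu=[0.3260]  x^+=[1.6063]  P^+=[0.2296]
step 2: x^-=[1.4457]  P^-=[0.5160]  S=[0.8860]  K=[0.5824]  nu=[2.4243]  x^+=[2.8576]  P^+=[0.2155]
step 3: x^-=[2.5719]  P^-=[0.5045]  S=[0.8745]  K=[0.5769]  nu=[1.0681]  x^+=[3.1881]  P^+=[0.2135]
step 4: x^-=[2.8693]  P^-=[0.5029]  S=[0.8729]  K=[0.5761]  nu=[-3.3893]  x^+=[0.9166]  P^+=[0.2132]
step 5: x^-=[0.8250]  P^-=[0.5027]  S=[0.8727]  K=[0.5760]  nu=[1.3150]  x^+=[1.5824]  P^+=[0.2131]

P_post[0,0] = 0.2131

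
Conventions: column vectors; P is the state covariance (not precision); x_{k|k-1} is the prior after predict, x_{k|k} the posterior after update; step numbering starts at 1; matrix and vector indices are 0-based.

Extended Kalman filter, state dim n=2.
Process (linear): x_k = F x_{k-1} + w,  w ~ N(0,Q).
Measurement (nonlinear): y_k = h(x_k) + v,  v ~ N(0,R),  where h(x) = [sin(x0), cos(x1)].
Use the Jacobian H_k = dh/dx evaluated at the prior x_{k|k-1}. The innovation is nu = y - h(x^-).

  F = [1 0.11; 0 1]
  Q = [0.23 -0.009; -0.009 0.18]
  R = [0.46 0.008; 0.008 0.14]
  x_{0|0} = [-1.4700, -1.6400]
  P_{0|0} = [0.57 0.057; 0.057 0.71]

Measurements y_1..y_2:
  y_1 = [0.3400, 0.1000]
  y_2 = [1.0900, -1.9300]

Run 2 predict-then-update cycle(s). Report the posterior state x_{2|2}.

step 1: x^-=[-1.6504, -1.6400]  P^-=[0.8211 0.1261; 0.1261 0.8900]  H_jac=[-0.0795 0.0000; 0.0000 0.9976]  S=[0.4652 -0.0020; -0.0020 1.0257]  K=[-0.1398 0.1224; -0.0178 0.8656]  nu=[1.3368, 0.1691]  x^+=[-1.8166, -1.5174]  P^+=[0.7966 0.0161; 0.0161 0.1213]
step 2: x^-=[-1.9836, -1.5174]  P^-=[1.0316 0.0204; 0.0204 0.3013]  H_jac=[-0.4011 0.0000; 0.0000 0.9986]  S=[0.6260 -0.0002; -0.0002 0.4405]  K=[-0.6610 0.0460; -0.0129 0.6831]  nu=[2.0060, -1.9833]  x^+=[-3.4008, -2.8981]  P^+=[0.7571 0.0012; 0.0012 0.0957]

x_post = [-3.4008, -2.8981]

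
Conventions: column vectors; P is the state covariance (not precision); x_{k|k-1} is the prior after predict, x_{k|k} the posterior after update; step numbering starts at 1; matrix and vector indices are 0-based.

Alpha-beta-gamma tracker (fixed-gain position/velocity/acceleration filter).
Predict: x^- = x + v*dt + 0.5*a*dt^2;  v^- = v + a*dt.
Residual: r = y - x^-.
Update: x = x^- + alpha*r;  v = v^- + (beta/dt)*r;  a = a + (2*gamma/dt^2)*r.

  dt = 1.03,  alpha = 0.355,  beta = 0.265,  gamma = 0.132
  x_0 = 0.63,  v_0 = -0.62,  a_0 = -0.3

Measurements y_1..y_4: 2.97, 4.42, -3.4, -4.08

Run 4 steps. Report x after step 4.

x_post = -0.2534

step 1: x_pred=-0.1677  r=3.1377  x^+=0.9462  v^+=-0.1217  a^+=0.4808
step 2: x_pred=1.0758  r=3.3442  x^+=2.2630  v^+=1.2339  a^+=1.3130
step 3: x_pred=4.2304  r=-7.6304  x^+=1.5216  v^+=0.6231  a^+=-0.5858
step 4: x_pred=1.8527  r=-5.9327  x^+=-0.2534  v^+=-1.5066  a^+=-2.0621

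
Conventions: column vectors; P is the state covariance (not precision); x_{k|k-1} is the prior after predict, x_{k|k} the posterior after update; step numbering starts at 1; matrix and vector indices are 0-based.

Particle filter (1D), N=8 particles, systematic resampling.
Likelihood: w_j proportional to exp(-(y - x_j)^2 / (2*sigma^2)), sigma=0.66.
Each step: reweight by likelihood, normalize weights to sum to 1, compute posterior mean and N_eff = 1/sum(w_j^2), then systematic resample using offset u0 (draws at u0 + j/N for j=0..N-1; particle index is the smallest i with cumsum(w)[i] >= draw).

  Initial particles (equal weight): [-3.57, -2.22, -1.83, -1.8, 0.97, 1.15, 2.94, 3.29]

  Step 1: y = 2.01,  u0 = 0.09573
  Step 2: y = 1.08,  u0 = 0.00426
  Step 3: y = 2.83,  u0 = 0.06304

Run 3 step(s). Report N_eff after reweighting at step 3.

step 1: w=[0.0000, 0.0000, 0.0000, 0.0000, 0.2330, 0.3451, 0.2989, 0.1230]  mean=1.9062  Neff=3.5991  idx=[4, 4, 5, 5, 6, 6, 6, 7]
step 2: w=[0.2452, 0.2452, 0.2473, 0.2473, 0.0047, 0.0047, 0.0047, 0.0009]  mean=1.0888  Neff=4.1214  idx=[0, 0, 1, 1, 2, 2, 3, 3]
step 3: w=[0.0812, 0.0812, 0.0812, 0.0812, 0.1688, 0.1688, 0.1688, 0.1688]  mean=1.0915  Neff=7.1259  idx=[0, 2, 3, 4, 5, 6, 6, 7]

N_eff = 7.1259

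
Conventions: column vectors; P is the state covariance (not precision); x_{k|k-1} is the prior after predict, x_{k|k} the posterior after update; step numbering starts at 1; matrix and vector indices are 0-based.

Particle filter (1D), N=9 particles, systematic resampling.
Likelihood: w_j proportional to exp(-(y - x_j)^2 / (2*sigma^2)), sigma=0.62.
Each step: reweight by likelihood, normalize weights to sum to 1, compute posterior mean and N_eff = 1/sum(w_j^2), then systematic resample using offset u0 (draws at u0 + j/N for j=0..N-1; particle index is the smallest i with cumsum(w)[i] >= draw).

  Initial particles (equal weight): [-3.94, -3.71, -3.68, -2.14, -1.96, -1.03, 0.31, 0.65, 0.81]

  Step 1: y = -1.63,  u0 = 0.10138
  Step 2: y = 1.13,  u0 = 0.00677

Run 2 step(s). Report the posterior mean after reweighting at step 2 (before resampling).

post_mean = -1.0321

step 1: w=[0.0004, 0.0016, 0.0019, 0.3205, 0.3901, 0.2814, 0.0034, 0.0005, 0.0002]  mean=-1.7534  Neff=2.9933  idx=[3, 3, 3, 4, 4, 4, 5, 5, 5]
step 2: w=[0.0001, 0.0001, 0.0001, 0.0006, 0.0006, 0.0006, 0.3326, 0.3326, 0.3326]  mean=-1.0321  Neff=3.0128  idx=[6, 6, 6, 7, 7, 7, 8, 8, 8]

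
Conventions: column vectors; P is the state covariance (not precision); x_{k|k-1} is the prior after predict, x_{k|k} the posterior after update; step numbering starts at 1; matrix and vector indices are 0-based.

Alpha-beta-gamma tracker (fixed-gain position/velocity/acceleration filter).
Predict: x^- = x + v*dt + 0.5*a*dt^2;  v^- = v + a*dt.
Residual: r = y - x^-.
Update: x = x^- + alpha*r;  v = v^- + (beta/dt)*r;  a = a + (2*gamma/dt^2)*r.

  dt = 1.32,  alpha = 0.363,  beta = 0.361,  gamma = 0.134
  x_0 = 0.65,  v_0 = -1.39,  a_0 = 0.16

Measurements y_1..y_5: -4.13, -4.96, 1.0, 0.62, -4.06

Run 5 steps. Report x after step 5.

step 1: x_pred=-1.0454  r=-3.0846  x^+=-2.1651  v^+=-2.0224  a^+=-0.3144
step 2: x_pred=-5.1086  r=0.1486  x^+=-5.0547  v^+=-2.3968  a^+=-0.2916
step 3: x_pred=-8.4725  r=9.4725  x^+=-5.0340  v^+=-0.1911  a^+=1.1654
step 4: x_pred=-4.2710  r=4.8910  x^+=-2.4955  v^+=2.6848  a^+=1.9177
step 5: x_pred=2.7191  r=-6.7791  x^+=0.2583  v^+=3.3621  a^+=0.8750

x_post = 0.2583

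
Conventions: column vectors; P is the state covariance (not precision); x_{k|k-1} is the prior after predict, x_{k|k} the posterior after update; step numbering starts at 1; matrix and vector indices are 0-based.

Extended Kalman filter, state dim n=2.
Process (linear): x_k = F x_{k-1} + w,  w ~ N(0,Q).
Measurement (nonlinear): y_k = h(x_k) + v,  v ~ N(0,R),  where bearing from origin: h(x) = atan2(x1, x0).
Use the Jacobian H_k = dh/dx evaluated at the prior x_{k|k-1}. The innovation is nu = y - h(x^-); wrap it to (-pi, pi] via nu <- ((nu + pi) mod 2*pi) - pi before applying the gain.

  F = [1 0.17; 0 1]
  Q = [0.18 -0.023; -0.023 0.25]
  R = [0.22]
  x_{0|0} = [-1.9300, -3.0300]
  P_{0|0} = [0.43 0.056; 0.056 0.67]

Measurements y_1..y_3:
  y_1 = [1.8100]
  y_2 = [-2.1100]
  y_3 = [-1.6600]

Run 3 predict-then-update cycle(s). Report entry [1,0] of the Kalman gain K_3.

step 1: x^-=[-2.4451, -3.0300]  P^-=[0.6484 0.1469; 0.1469 0.9200]  H_jac=[0.1999 -0.1613]  S=[0.2604]  K=[0.4068; -0.4572]  nu=[-2.2234]  x^+=[-3.3495, -2.0136]  P^+=[0.6053 0.1953; 0.1953 0.8656]
step 2: x^-=[-3.6918, -2.0136]  P^-=[0.8767 0.3195; 0.3195 1.1156]  H_jac=[0.1139 -0.2088]  S=[0.2648]  K=[0.1251; -0.7422]  nu=[0.5323]  x^+=[-3.6252, -2.4086]  P^+=[0.8726 0.3441; 0.3441 0.9697]
step 3: x^-=[-4.0347, -2.4086]  P^-=[1.1976 0.4859; 0.4859 1.2197]  H_jac=[0.1091 -0.1827]  S=[0.2556]  K=[0.1637; -0.6646]  nu=[0.9434]  x^+=[-3.8802, -3.0356]  P^+=[1.1908 0.5137; 0.5137 1.1068]

K[1,0] = -0.6646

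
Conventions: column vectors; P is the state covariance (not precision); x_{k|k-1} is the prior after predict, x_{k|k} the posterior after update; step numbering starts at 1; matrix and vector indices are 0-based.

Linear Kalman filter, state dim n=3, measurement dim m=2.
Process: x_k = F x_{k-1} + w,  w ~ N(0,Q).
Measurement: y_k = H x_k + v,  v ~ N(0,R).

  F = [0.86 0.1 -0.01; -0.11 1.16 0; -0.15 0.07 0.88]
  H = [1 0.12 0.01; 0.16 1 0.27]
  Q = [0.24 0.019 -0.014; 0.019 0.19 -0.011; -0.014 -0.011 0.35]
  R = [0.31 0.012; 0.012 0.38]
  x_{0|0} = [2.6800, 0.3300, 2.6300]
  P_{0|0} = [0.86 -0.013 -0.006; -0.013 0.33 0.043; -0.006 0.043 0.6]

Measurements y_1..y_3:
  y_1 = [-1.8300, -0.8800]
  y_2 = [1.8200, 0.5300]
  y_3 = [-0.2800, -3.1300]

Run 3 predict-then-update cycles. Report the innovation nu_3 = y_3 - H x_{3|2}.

innov = [-0.8349, -3.1132]

step 1: x^-=[2.3115, 0.0880, 1.9355]  P^-=[0.8772 -0.0374 -0.1293; -0.0374 0.6478 0.0768; -0.1293 0.0768 0.8428]  S=[1.1852 0.1624; 0.1624 1.1300]  K=[0.7416 -0.0464; -0.0466 0.5930; -0.1312 0.2699]  nu=[-4.1714, -1.8604]  x^+=[-0.6957, -0.8210, 1.9806]  P^+=[0.2341 -0.0372 -0.0333; -0.0372 0.2568 -0.0966; -0.0333 -0.0966 0.7516]
step 2: x^-=[-0.7002, -0.8758, 1.7898]  P^-=[0.4102 -0.0089 -0.0844; -0.0089 0.5479 -0.0749; -0.0844 -0.0749 0.9362]  S=[0.7241 0.1107; 0.1107 0.9560]  K=[0.5684 -0.0304; -0.0068 0.5512; -0.1449 0.1887]  nu=[2.6074, 1.0346]  x^+=[0.7505, -0.3234, 1.6072]  P^+=[0.1791 -0.0248 -0.0317; -0.0248 0.2582 -0.1661; -0.0317 -0.1661 0.8930]
step 3: x^-=[0.5970, -0.4577, 1.2791]  P^-=[0.3718 0.0094 -0.0828; 0.0094 0.5459 -0.1490; -0.0828 -0.1490 1.0353]  S=[0.6900 0.1206; 0.1206 0.9263]  K=[0.5428 -0.0204; 0.0110 0.5461; -0.1566 0.1469]  nu=[-0.8349, -3.1132]  x^+=[0.2074, -2.1670, 0.9524]  P^+=[0.1708 -0.0201 -0.0314; -0.0201 0.2681 -0.2121; -0.0314 -0.2121 1.0039]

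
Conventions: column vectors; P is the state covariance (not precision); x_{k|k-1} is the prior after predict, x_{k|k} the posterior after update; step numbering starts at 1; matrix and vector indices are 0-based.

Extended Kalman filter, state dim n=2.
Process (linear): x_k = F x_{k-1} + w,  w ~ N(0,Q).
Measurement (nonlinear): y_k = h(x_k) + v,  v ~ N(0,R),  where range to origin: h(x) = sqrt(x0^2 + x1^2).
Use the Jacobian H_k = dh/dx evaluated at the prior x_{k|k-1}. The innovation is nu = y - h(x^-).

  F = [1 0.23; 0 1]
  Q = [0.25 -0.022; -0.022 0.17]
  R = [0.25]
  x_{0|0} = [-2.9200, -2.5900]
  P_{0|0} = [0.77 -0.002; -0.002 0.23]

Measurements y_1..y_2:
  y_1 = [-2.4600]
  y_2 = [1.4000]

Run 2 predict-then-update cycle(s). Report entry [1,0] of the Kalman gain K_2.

step 1: x^-=[-3.5157, -2.5900]  P^-=[1.0312 0.0289; 0.0289 0.4000]  H_jac=[-0.8051 -0.5931]  S=[1.0868]  K=[-0.7797; -0.2397]  nu=[-6.8267]  x^+=[1.8074, -0.9535]  P^+=[0.3705 -0.1742; -0.1742 0.3376]
step 2: x^-=[1.5881, -0.9535]  P^-=[0.5582 -0.1186; -0.1186 0.5076]  H_jac=[0.8573 -0.5148]  S=[0.8995]  K=[0.5999; -0.4035]  nu=[-0.4524]  x^+=[1.3167, -0.7710]  P^+=[0.2345 0.0991; 0.0991 0.3611]

K[1,0] = -0.4035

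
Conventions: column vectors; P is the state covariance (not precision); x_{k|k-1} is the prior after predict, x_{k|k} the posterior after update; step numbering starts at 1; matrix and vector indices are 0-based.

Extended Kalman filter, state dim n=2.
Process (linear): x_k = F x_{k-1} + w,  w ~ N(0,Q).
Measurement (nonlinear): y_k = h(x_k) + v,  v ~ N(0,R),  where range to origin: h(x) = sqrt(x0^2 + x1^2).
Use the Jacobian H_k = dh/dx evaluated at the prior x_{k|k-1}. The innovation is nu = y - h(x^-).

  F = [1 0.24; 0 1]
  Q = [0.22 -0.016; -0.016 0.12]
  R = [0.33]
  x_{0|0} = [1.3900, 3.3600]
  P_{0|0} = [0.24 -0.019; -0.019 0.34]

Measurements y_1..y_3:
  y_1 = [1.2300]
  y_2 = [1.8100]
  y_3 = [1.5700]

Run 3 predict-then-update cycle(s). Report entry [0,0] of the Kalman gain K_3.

step 1: x^-=[2.1964, 3.3600]  P^-=[0.4705 0.0466; 0.0466 0.4600]  H_jac=[0.5472 0.8370]  S=[0.8358]  K=[0.3547; 0.4912]  nu=[-2.7842]  x^+=[1.2090, 1.9925]  P^+=[0.3653 -0.0990; -0.0990 0.2584]
step 2: x^-=[1.6872, 1.9925]  P^-=[0.5527 -0.0530; -0.0530 0.3784]  H_jac=[0.6462 0.7632]  S=[0.7289]  K=[0.4345; 0.3492]  nu=[-0.8008]  x^+=[1.3392, 1.7129]  P^+=[0.4151 -0.1636; -0.1636 0.2895]
step 3: x^-=[1.7503, 1.7129]  P^-=[0.5732 -0.1101; -0.1101 0.4095]  H_jac=[0.7147 0.6994]  S=[0.7131]  K=[0.4666; 0.2913]  nu=[-0.8789]  x^+=[1.3402, 1.4568]  P^+=[0.4180 -0.2070; -0.2070 0.3490]

K[0,0] = 0.4666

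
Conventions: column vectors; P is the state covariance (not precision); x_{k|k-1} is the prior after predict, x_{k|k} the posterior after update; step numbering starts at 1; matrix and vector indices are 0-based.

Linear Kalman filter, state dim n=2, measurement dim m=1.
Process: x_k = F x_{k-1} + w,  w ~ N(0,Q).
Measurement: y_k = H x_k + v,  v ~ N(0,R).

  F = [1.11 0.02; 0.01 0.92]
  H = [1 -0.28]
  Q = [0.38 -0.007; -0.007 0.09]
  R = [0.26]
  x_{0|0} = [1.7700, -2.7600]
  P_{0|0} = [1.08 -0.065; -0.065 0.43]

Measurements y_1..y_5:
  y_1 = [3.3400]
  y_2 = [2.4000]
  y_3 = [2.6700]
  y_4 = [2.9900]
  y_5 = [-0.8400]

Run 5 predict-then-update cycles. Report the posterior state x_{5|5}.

step 1: x^-=[1.9095, -2.5215]  P^-=[1.7080 -0.0535; -0.0535 0.4529]  S=[2.0334]  K=[0.8473; -0.0887]  nu=[0.7245]  x^+=[2.5234, -2.5857]  P^+=[0.2481 0.0993; 0.0993 0.4369]
step 2: x^-=[2.7492, -2.3536]  P^-=[0.6903 0.1052; 0.1052 0.4616]  S=[0.9275]  K=[0.7124; -0.0259]  nu=[-1.0082]  x^+=[2.0309, -2.3275]  P^+=[0.2195 0.1223; 0.1223 0.4610]
step 3: x^-=[2.2078, -2.1210]  P^-=[0.6560 0.1289; 0.1289 0.4825]  S=[0.8817]  K=[0.7031; -0.0071]  nu=[-0.1316]  x^+=[2.1152, -2.1200]  P^+=[0.2201 0.1332; 0.1332 0.4824]
step 4: x^-=[2.3055, -1.9293]  P^-=[0.6573 0.1404; 0.1404 0.5008]  S=[0.8780]  K=[0.7039; 0.0002]  nu=[0.1443]  x^+=[2.4071, -1.9293]  P^+=[0.2223 0.1403; 0.1403 0.5008]
step 5: x^-=[2.6333, -1.7508]  P^-=[0.6603 0.1480; 0.1480 0.5165]  S=[0.8780]  K=[0.7049; 0.0038]  nu=[-3.9635]  x^+=[-0.1607, -1.7660]  P^+=[0.2240 0.1456; 0.1456 0.5165]

x_post = [-0.1607, -1.7660]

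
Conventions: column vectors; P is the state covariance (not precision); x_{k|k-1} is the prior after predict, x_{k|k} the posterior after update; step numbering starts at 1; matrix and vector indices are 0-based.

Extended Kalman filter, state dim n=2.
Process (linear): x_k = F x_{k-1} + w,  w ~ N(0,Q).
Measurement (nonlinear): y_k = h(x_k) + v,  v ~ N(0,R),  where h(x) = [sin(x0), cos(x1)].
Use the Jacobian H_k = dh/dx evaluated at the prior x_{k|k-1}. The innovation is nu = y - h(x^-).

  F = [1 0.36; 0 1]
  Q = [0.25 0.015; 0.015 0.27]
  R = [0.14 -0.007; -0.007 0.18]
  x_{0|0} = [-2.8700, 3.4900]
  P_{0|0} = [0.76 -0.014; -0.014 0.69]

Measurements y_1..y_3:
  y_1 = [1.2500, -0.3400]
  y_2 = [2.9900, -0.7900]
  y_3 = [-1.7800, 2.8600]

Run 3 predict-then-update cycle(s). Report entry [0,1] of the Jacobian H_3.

step 1: x^-=[-1.6136, 3.4900]  P^-=[1.0893 0.2494; 0.2494 0.9600]  H_jac=[-0.0428 0.0000; 0.0000 0.3414]  S=[0.1420 -0.0106; -0.0106 0.2919]  K=[-0.3073 0.2805; 0.0090 1.1232]  nu=[2.2491, 0.5999]  x^+=[-2.1364, 4.1841]  P^+=[1.0511 0.1542; 0.1542 0.5920]
step 2: x^-=[-0.6301, 4.1841]  P^-=[1.4889 0.3823; 0.3823 0.8620]  H_jac=[0.8080 0.0000; 0.0000 0.8637]  S=[1.1120 0.2598; 0.2598 0.8230]  K=[1.0668 0.0645; 0.0717 0.8820]  nu=[3.5792, -0.2860]  x^+=[3.1697, 4.1887]  P^+=[0.1843 0.0048; 0.0048 0.1832]
step 3: x^-=[4.6776, 4.1887]  P^-=[0.4615 0.0858; 0.0858 0.4532]  H_jac=[-0.0348 0.0000; 0.0000 0.8660]  S=[0.1406 -0.0096; -0.0096 0.5199]  K=[-0.1045 0.1409; 0.0303 0.7555]  nu=[-0.7806, 3.3601]  x^+=[5.2327, 6.7036]  P^+=[0.4493 0.0301; 0.0301 0.1568]

H_jac[0,1] = 0.0000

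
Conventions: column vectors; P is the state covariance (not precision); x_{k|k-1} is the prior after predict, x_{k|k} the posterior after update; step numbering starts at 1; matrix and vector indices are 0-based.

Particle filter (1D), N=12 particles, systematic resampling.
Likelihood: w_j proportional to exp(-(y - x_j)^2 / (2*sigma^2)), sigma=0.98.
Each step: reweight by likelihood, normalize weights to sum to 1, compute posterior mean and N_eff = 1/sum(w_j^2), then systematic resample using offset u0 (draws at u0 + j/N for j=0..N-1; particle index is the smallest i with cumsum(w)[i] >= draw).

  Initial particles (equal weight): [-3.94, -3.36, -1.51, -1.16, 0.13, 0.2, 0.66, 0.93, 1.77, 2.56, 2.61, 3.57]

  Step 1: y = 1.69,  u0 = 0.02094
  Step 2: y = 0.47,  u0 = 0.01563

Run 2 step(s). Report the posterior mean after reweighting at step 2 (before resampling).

step 1: w=[0.0000, 0.0000, 0.0011, 0.0033, 0.0639, 0.0715, 0.1307, 0.1680, 0.2262, 0.1531, 0.1461, 0.0360]  mean=1.5620  Neff=6.5882  idx=[4, 5, 6, 7, 7, 7, 8, 8, 9, 9, 10, 10]
step 2: w=[0.1386, 0.1417, 0.1445, 0.1319, 0.1319, 0.1319, 0.0611, 0.0611, 0.0151, 0.0151, 0.0136, 0.0136]  mean=0.8742  Neff=8.2899  idx=[0, 0, 1, 1, 2, 3, 3, 4, 4, 5, 6, 7]

post_mean = 0.8742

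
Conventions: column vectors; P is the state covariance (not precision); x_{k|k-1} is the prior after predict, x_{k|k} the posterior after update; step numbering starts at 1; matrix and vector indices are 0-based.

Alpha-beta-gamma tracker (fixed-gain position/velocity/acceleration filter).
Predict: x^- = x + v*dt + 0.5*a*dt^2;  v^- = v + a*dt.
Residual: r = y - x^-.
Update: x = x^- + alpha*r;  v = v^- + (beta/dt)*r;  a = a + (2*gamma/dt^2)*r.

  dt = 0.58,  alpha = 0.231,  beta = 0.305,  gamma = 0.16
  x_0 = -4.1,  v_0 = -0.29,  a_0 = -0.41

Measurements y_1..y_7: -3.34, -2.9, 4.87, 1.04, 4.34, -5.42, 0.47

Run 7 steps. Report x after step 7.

step 1: x_pred=-4.3372  r=0.9972  x^+=-4.1068  v^+=-0.0034  a^+=0.5385
step 2: x_pred=-4.0182  r=1.1182  x^+=-3.7599  v^+=0.8970  a^+=1.6023
step 3: x_pred=-2.9702  r=7.8402  x^+=-1.1591  v^+=5.9491  a^+=9.0602
step 4: x_pred=3.8153  r=-2.7753  x^+=3.1742  v^+=9.7446  a^+=6.4202
step 5: x_pred=9.9060  r=-5.5660  x^+=8.6202  v^+=10.5414  a^+=1.1256
step 6: x_pred=14.9236  r=-20.3436  x^+=10.2242  v^+=0.4963  a^+=-18.2262
step 7: x_pred=7.4464  r=-6.9764  x^+=5.8349  v^+=-13.7435  a^+=-24.8625

x_post = 5.8349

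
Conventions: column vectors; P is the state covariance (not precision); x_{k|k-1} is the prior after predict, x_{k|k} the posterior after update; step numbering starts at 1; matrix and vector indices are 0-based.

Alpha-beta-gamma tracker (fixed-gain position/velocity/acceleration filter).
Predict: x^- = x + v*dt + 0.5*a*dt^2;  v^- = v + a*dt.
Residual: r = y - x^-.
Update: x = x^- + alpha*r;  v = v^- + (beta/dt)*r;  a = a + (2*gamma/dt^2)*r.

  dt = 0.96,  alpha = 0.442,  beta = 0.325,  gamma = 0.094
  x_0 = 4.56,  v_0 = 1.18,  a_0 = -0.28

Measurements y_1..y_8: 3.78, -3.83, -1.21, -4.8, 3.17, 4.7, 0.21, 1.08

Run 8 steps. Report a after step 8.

a_post = 1.4617

step 1: x_pred=5.5638  r=-1.7838  x^+=4.7753  v^+=0.3073  a^+=-0.6439
step 2: x_pred=4.7737  r=-8.6037  x^+=0.9708  v^+=-3.2235  a^+=-2.3990
step 3: x_pred=-3.2292  r=2.0192  x^+=-2.3367  v^+=-4.8429  a^+=-1.9871
step 4: x_pred=-7.9016  r=3.1016  x^+=-6.5307  v^+=-5.7005  a^+=-1.3544
step 5: x_pred=-12.6273  r=15.7973  x^+=-5.6449  v^+=-1.6527  a^+=1.8682
step 6: x_pred=-6.3706  r=11.0706  x^+=-1.4774  v^+=3.8886  a^+=4.1265
step 7: x_pred=4.1571  r=-3.9471  x^+=2.4125  v^+=6.5138  a^+=3.3213
step 8: x_pred=10.1962  r=-9.1162  x^+=6.1668  v^+=6.6160  a^+=1.4617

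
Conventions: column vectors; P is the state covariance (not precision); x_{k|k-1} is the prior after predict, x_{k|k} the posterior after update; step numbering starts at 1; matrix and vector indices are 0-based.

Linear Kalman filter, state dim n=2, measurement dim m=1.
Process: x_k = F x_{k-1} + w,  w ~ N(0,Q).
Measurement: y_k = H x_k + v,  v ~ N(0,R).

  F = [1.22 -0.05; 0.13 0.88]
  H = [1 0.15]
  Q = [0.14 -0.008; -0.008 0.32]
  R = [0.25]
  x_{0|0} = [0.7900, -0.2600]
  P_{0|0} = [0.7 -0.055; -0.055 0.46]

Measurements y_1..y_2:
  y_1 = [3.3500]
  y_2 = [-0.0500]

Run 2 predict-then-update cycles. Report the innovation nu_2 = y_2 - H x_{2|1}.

innov = [-3.6871]

step 1: x^-=[0.9768, -0.1261]  P^-=[1.1897 0.0241; 0.0241 0.6755]  S=[1.4622]  K=[0.8162; 0.0858]  nu=[2.3921]  x^+=[2.9291, 0.0791]  P^+=[0.2158 -0.0783; -0.0783 0.6647]
step 2: x^-=[3.5696, 0.4504]  P^-=[0.4724 -0.0865; -0.0865 0.8205]  S=[0.7149]  K=[0.6426; 0.0511]  nu=[-3.6871]  x^+=[1.2001, 0.2619]  P^+=[0.1772 -0.1100; -0.1100 0.8186]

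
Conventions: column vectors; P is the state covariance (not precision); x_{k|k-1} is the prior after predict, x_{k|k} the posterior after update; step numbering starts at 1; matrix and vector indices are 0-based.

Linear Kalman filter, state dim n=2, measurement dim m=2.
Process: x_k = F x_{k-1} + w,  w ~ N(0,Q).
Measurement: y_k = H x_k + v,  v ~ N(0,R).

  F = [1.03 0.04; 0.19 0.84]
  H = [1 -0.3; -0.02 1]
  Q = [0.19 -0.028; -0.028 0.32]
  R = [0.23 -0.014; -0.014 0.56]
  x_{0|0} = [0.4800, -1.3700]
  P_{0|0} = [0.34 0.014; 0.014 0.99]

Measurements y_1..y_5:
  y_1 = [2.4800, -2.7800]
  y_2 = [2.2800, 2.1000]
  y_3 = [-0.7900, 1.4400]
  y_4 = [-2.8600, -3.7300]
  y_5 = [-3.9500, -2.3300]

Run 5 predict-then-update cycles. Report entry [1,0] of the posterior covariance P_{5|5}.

step 1: x^-=[0.4396, -1.0596]  P^-=[0.5534 0.0840; 0.0840 1.0353]  S=[0.8262 -0.2511; -0.2511 1.5921]  K=[0.6862 0.1541; -0.0808 0.6365]  nu=[1.7225, -1.7116]  x^+=[1.3579, -2.2881]  P^+=[0.1797 0.0803; 0.0803 0.3591]
step 2: x^-=[1.3071, -1.6640]  P^-=[0.3879 0.0893; 0.0893 0.6055]  S=[0.6188 -0.1136; -0.1136 1.1621]  K=[0.6073 0.1295; -0.0549 0.5142]  nu=[0.4737, 3.7901]  x^+=[2.0857, 0.2587]  P^+=[0.1580 0.0672; 0.0672 0.2900]
step 3: x^-=[2.1586, 0.6136]  P^-=[0.3636 0.0713; 0.0713 0.5518]  S=[0.6005 -0.1151; -0.1151 1.1091]  K=[0.5928 0.1192; -0.0631 0.4897]  nu=[-2.7645, 0.8696]  x^+=[0.6235, 1.2138]  P^+=[0.1531 0.0615; 0.0615 0.2763]
step 4: x^-=[0.6908, 1.1381]  P^-=[0.3580 0.0650; 0.0650 0.5402]  S=[0.5976 -0.1179; -0.1179 1.0977]  K=[0.5893 0.1159; -0.0671 0.4837]  nu=[-3.2094, -4.8542]  x^+=[-1.7631, -0.9947]  P^+=[0.1518 0.0597; 0.0597 0.2730]
step 5: x^-=[-1.8558, -1.1705]  P^-=[0.3564 0.0630; 0.0630 0.5372]  S=[0.5970 -0.1189; -0.1189 1.0948]  K=[0.5883 0.1149; -0.0684 0.4821]  nu=[-2.4454, -1.1966]  x^+=[-3.4319, -1.5801]  P^+=[0.1514 0.0591; 0.0591 0.2721]

P_post[1,0] = 0.0591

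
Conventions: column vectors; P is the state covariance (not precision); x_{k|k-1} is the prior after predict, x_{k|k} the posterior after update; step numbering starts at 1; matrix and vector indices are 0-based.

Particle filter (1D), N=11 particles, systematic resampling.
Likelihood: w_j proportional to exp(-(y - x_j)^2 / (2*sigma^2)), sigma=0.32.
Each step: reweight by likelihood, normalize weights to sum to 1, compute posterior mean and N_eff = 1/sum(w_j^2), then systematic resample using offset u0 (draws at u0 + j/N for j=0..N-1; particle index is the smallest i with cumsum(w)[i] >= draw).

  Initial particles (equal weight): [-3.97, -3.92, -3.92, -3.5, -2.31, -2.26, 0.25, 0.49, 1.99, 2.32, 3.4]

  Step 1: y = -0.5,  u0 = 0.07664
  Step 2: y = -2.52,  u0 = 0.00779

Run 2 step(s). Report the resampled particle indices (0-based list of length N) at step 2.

resampled_idx = [0, 0, 1, 2, 3, 4, 4, 5, 6, 7, 8]

step 1: w=[0.0000, 0.0000, 0.0000, 0.0000, 0.0000, 0.0000, 0.8848, 0.1152, 0.0000, 0.0000, 0.0000]  mean=0.2776  Neff=1.2560  idx=[6, 6, 6, 6, 6, 6, 6, 6, 6, 7, 7]
step 2: w=[0.1111, 0.1111, 0.1111, 0.1111, 0.1111, 0.1111, 0.1111, 0.1111, 0.1111, 0.0001, 0.0001]  mean=0.2501  Neff=9.0046  idx=[0, 0, 1, 2, 3, 4, 4, 5, 6, 7, 8]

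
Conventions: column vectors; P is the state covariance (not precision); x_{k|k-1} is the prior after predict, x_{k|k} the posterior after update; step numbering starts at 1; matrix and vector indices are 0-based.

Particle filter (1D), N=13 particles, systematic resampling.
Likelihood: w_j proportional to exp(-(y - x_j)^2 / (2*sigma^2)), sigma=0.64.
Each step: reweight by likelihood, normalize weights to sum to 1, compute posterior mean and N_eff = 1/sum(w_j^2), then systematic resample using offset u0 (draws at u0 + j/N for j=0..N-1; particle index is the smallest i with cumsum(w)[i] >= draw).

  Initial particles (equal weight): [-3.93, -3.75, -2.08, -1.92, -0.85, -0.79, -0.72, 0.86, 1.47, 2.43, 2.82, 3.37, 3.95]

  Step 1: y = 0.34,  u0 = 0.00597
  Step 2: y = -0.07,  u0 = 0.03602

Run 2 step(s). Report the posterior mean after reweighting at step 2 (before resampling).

post_mean = -0.1180

step 1: w=[0.0000, 0.0000, 0.0005, 0.0012, 0.1124, 0.1332, 0.1607, 0.4553, 0.1332, 0.0031, 0.0003, 0.0000, 0.0000]  mean=0.2759  Neff=3.5558  idx=[4, 4, 5, 5, 6, 6, 7, 7, 7, 7, 7, 7, 8]
step 2: w=[0.0889, 0.0889, 0.0993, 0.0993, 0.1116, 0.1116, 0.0650, 0.0650, 0.0650, 0.0650, 0.0650, 0.0650, 0.0103]  mean=-0.1180  Neff=11.6421  idx=[0, 1, 2, 2, 3, 4, 5, 5, 6, 7, 9, 10, 11]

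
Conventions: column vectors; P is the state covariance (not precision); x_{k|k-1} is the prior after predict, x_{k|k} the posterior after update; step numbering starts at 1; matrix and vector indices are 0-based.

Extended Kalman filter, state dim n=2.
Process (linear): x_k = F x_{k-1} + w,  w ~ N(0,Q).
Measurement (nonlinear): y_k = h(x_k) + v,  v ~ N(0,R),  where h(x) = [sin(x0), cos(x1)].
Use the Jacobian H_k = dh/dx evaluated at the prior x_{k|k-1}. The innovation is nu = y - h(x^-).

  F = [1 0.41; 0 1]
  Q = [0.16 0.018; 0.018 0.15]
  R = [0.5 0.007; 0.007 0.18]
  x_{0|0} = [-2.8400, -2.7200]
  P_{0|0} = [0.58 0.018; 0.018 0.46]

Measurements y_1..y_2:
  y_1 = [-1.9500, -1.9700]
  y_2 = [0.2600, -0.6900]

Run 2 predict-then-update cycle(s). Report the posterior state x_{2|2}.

step 1: x^-=[-3.9552, -2.7200]  P^-=[0.8321 0.2246; 0.2246 0.6100]  H_jac=[-0.6869 0.0000; 0.0000 0.4092]  S=[0.8926 -0.0561; -0.0561 0.2821]  K=[-0.6277 0.2009; -0.1187 0.8611]  nu=[-2.6768, -1.0576]  x^+=[-2.4874, -3.3130]  P^+=[0.4549 0.0776; 0.0776 0.3767]
step 2: x^-=[-3.8458, -3.3130]  P^-=[0.7418 0.2501; 0.2501 0.5267]  H_jac=[-0.7621 0.0000; 0.0000 -0.1705]  S=[0.9309 0.0395; 0.0395 0.1953]  K=[-0.6033 -0.0963; -0.1868 -0.4221]  nu=[-0.3874, 0.2954]  x^+=[-3.6405, -3.3653]  P^+=[0.3967 0.1264; 0.1264 0.4532]

x_post = [-3.6405, -3.3653]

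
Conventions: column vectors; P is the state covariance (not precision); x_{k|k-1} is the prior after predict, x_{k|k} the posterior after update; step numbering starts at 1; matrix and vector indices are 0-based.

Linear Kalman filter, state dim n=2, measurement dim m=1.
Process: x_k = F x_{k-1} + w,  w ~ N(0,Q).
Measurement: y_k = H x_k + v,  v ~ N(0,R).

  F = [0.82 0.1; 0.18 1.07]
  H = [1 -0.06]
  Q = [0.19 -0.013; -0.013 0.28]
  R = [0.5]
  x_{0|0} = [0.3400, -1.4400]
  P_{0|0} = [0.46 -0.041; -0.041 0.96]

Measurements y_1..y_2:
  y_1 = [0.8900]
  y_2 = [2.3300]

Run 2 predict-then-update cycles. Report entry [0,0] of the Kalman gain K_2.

K[0,0] = 0.4339

step 1: x^-=[0.1348, -1.4796]  P^-=[0.5022 0.1209; 0.1209 1.3782]  S=[0.9926]  K=[0.4986; 0.0385]  nu=[0.6664]  x^+=[0.4671, -1.4539]  P^+=[0.2554 0.1019; 0.1019 1.3767]
step 2: x^-=[0.2376, -1.4716]  P^-=[0.3922 0.2632; 0.2632 1.9037]  S=[0.8675]  K=[0.4339; 0.1717]  nu=[2.0041]  x^+=[1.1072, -1.1275]  P^+=[0.2289 0.1986; 0.1986 1.8782]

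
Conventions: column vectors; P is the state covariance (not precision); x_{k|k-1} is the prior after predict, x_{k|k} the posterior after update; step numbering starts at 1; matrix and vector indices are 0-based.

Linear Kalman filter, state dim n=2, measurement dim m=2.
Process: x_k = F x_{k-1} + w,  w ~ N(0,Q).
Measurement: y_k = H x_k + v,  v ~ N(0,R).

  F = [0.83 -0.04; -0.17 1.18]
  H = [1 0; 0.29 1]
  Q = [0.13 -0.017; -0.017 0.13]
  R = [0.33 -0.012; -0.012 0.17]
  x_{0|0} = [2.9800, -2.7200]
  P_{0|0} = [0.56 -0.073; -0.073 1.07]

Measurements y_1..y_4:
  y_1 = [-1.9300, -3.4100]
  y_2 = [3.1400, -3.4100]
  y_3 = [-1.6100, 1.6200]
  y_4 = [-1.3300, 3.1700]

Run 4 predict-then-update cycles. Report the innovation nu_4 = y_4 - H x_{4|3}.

step 1: x^-=[2.5822, -3.7162]  P^-=[0.5223 -0.2185; -0.2185 1.6653]  S=[0.8523 -0.0790; -0.0790 1.7525]  K=[0.6118 -0.0107; -0.1723 0.9063]  nu=[-4.5122, -0.4426]  x^+=[-0.1738, -3.3398]  P^+=[0.2020 -0.0677; -0.0677 0.1758]
step 2: x^-=[-0.0107, -3.9114]  P^-=[0.2740 -0.1206; -0.1206 0.4078]  S=[0.6040 -0.0532; -0.0532 0.5309]  K=[0.4508 -0.0324; -0.1391 0.6883]  nu=[3.1507, 0.5045]  x^+=[1.3932, -4.0024]  P^+=[0.1491 -0.0542; -0.0542 0.1344]
step 3: x^-=[1.3164, -4.9597]  P^-=[0.2366 -0.0978; -0.0978 0.3432]  S=[0.5666 -0.0412; -0.0412 0.4763]  K=[0.4157 -0.0254; -0.1254 0.6500]  nu=[-2.9264, 6.1980]  x^+=[-0.0572, -0.5639]  P^+=[0.1375 -0.0492; -0.0492 0.1263]
step 4: x^-=[-0.0249, -0.6557]  P^-=[0.2282 -0.0908; -0.0908 0.3295]  S=[0.5582 -0.0367; -0.0367 0.4660]  K=[0.4074 -0.0209; -0.1206 0.6411]  nu=[-1.3051, 3.8329]  x^+=[-0.6367, 1.9589]  P^+=[0.1347 -0.0475; -0.0475 0.1242]

innov = [-1.3051, 3.8329]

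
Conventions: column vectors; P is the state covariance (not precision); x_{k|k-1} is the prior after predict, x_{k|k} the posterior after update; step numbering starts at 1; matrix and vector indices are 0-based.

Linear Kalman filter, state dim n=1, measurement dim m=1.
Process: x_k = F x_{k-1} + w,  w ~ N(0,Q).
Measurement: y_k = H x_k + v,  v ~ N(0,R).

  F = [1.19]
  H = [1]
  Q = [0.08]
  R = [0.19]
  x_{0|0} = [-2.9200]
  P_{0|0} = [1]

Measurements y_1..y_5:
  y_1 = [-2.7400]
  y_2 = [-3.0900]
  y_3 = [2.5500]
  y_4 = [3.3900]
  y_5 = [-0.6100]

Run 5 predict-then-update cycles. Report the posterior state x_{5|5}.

x_post = [0.6184]

step 1: x^-=[-3.4748]  P^-=[1.4961]  S=[1.6861]  K=[0.8873]  nu=[0.7348]  x^+=[-2.8228]  P^+=[0.1686]
step 2: x^-=[-3.3591]  P^-=[0.3187]  S=[0.5087]  K=[0.6265]  nu=[0.2691]  x^+=[-3.1905]  P^+=[0.1190]
step 3: x^-=[-3.7967]  P^-=[0.2486]  S=[0.4386]  K=[0.5668]  nu=[6.3467]  x^+=[-0.1995]  P^+=[0.1077]
step 4: x^-=[-0.2375]  P^-=[0.2325]  S=[0.4225]  K=[0.5503]  nu=[3.6275]  x^+=[1.7587]  P^+=[0.1046]
step 5: x^-=[2.0929]  P^-=[0.2281]  S=[0.4181]  K=[0.5455]  nu=[-2.7029]  x^+=[0.6184]  P^+=[0.1036]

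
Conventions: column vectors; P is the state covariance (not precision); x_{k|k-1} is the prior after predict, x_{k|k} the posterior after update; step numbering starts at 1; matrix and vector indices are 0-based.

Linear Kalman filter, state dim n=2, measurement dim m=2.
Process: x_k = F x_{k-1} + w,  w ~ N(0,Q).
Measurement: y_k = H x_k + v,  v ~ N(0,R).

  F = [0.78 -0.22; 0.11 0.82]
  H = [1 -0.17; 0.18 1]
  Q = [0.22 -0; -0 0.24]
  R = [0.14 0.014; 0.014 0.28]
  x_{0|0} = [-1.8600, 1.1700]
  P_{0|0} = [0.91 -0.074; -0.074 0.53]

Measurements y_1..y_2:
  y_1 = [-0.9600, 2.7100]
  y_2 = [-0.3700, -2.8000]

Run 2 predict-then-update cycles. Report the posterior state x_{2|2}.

x_post = [-0.7152, -0.8745]

step 1: x^-=[-1.7082, 0.7548]  P^-=[0.8247 -0.0631; -0.0631 0.5940]  S=[1.0033 0.0003; 0.0003 0.8780]  K=[0.8326 0.0969; -0.1637 0.6637]  nu=[0.8765, 2.2627]  x^+=[-0.7591, 2.1130]  P^+=[0.1208 0.0170; 0.0170 0.1805]
step 2: x^-=[-1.0569, 1.6491]  P^-=[0.2964 -0.0117; -0.0117 0.3659]  S=[0.4509 -0.0062; -0.0062 0.6513]  K=[0.6626 0.0703; -0.1562 0.5571]  nu=[0.9673, -4.2589]  x^+=[-0.7152, -0.8745]  P^+=[0.0957 0.0117; 0.0117 0.1517]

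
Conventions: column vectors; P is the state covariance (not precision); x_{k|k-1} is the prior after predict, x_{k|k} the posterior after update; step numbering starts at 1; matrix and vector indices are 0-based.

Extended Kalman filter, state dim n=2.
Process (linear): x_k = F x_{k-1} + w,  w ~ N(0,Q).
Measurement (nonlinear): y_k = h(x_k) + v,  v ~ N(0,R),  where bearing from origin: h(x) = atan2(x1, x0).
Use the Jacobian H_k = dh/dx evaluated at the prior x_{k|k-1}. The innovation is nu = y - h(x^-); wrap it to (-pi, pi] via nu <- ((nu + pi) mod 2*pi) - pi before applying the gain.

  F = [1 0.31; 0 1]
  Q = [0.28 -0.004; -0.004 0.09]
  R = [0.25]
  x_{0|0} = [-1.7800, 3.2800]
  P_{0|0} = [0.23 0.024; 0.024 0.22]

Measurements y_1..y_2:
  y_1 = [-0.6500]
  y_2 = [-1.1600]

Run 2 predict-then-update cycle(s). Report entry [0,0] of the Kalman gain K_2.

step 1: x^-=[-0.7632, 3.2800]  P^-=[0.5460 0.0882; 0.0882 0.3100]  H_jac=[-0.2892 -0.0673]  S=[0.3005]  K=[-0.5453; -0.1543]  nu=[-2.4494]  x^+=[0.5724, 3.6580]  P^+=[0.4567 0.0629; 0.0629 0.3028]
step 2: x^-=[1.7063, 3.6580]  P^-=[0.8048 0.1528; 0.1528 0.3928]  H_jac=[-0.2245 0.1047]  S=[0.2877]  K=[-0.5725; 0.0238]  nu=[-2.2943]  x^+=[3.0197, 3.6034]  P^+=[0.7105 0.1567; 0.1567 0.3927]

K[0,0] = -0.5725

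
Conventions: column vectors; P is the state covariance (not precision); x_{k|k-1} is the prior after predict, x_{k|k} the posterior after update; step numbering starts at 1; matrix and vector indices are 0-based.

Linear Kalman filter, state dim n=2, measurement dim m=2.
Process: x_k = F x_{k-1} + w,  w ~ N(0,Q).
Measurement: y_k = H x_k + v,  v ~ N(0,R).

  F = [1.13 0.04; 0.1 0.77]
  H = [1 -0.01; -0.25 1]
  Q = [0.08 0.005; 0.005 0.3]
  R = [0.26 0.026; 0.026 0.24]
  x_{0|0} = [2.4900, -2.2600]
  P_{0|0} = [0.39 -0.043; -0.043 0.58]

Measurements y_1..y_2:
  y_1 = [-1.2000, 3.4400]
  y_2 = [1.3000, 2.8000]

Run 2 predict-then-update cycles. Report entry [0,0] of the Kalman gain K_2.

K[0,0] = 0.5447

step 1: x^-=[2.7233, -1.4912]  P^-=[0.5750 0.0293; 0.0293 0.6412]  S=[0.8345 -0.0947; -0.0947 0.9024]  K=[0.6825 -0.0551; 0.1085 0.7137]  nu=[-3.9382, 5.6120]  x^+=[-0.2737, 2.0870]  P^+=[0.1765 0.0486; 0.0486 0.1863]
step 2: x^-=[-0.2258, 1.5796]  P^-=[0.3101 0.0732; 0.0732 0.4197]  S=[0.5686 0.0177; 0.0177 0.6425]  K=[0.5447 -0.0217; 0.1020 0.6220]  nu=[1.5416, 1.1639]  x^+=[0.5886, 2.4608]  P^+=[0.1415 0.0443; 0.0443 0.1630]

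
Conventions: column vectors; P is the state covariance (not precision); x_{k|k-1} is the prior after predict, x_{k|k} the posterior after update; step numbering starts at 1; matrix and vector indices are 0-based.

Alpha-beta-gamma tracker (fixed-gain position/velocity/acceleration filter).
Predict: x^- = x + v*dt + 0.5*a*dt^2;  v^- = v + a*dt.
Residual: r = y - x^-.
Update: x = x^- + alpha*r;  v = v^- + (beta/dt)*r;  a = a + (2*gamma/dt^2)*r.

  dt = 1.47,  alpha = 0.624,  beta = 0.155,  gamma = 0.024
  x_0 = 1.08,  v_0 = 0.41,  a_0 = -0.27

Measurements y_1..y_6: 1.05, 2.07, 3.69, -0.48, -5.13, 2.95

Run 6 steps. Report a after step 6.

a_post = -0.1197

step 1: x_pred=1.3910  r=-0.3410  x^+=1.1782  v^+=-0.0229  a^+=-0.2776
step 2: x_pred=0.8447  r=1.2253  x^+=1.6093  v^+=-0.3017  a^+=-0.2504
step 3: x_pred=0.8953  r=2.7947  x^+=2.6392  v^+=-0.3750  a^+=-0.1883
step 4: x_pred=1.8845  r=-2.3645  x^+=0.4090  v^+=-0.9011  a^+=-0.2408
step 5: x_pred=-1.1758  r=-3.9542  x^+=-3.6432  v^+=-1.6720  a^+=-0.3286
step 6: x_pred=-6.4562  r=9.4062  x^+=-0.5867  v^+=-1.1633  a^+=-0.1197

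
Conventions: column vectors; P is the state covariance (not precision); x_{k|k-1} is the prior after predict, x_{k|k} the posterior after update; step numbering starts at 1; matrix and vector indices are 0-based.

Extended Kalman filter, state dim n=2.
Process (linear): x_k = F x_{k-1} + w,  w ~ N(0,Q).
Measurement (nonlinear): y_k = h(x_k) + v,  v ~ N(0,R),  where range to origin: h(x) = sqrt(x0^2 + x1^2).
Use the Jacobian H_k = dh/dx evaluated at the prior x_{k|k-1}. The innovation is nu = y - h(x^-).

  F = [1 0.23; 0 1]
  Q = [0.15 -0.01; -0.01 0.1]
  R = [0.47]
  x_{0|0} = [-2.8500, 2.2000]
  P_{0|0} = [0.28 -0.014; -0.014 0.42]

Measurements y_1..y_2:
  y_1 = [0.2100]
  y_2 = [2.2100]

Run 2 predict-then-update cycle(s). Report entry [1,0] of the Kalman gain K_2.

K[1,0] = 0.2474

step 1: x^-=[-2.3440, 2.2000]  P^-=[0.4458 0.0726; 0.0726 0.5200]  H_jac=[-0.7291 0.6844]  S=[0.8781]  K=[-0.3136; 0.3450]  nu=[-3.0047]  x^+=[-1.4018, 1.1634]  P^+=[0.3594 0.1676; 0.1676 0.4155]
step 2: x^-=[-1.1342, 1.1634]  P^-=[0.6085 0.2532; 0.2532 0.5155]  H_jac=[-0.6981 0.7160]  S=[0.7777]  K=[-0.3131; 0.2474]  nu=[0.5852]  x^+=[-1.3174, 1.3082]  P^+=[0.5323 0.3134; 0.3134 0.4679]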